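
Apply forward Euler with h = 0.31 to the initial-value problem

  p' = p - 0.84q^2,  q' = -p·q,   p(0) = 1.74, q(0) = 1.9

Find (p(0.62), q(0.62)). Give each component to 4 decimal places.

Euler on (p,q): p_{n+1} = p_n + h·p', q_{n+1} = q_n + h·q'.
0.000000: (1.740000, 1.900000); f=(-1.292400, -3.306000) → (1.339356, 0.875140)
0.310000: (1.339356, 0.875140); f=(0.696025, -1.172124) → (1.555124, 0.511782)
(p(0.62), q(0.62)) ≈ (1.5551, 0.5118)

1.5551, 0.5118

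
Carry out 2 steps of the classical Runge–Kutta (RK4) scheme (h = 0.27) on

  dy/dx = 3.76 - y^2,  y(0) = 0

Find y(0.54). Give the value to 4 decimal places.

1.5108

RK4: k1 = f(x_n, y_n); k2 = f(x_n + h/2, y_n + (h/2)·k1); k3 = f(x_n + h/2, y_n + (h/2)·k2); k4 = f(x_n + h, y_n + h·k3); y_{n+1} = y_n + (h/6)·(k1 + 2k2 + 2k3 + k4).
x=0.000000, y=0.000000:
  k1 = f(0.000000, 0.000000) = 3.760000
  k2 = f(0.135000, 0.507600) = 3.502342
  k3 = f(0.135000, 0.472816) = 3.536445
  k4 = f(0.270000, 0.954840) = 2.848280
  y ← 0.000000 + (0.27/6)·(k1 + 2k2 + 2k3 + k4) = 0.930863
x=0.270000, y=0.930863:
  k1 = f(0.270000, 0.930863) = 2.893493
  k2 = f(0.405000, 1.321485) = 2.013677
  k3 = f(0.405000, 1.202710) = 2.313489
  k4 = f(0.540000, 1.555505) = 1.340403
  y ← 0.930863 + (0.27/6)·(k1 + 2k2 + 2k3 + k4) = 1.510834
y(0.54) ≈ 1.5108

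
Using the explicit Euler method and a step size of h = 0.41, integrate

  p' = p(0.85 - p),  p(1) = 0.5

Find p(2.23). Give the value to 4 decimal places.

Euler: p_{n+1} = p_n + h·f(s_n, p_n).
s=1.000000, p=0.500000: f=0.175000 → p ← 0.500000 + 0.41·0.175000 = 0.571750
s=1.410000, p=0.571750: f=0.159089 → p ← 0.571750 + 0.41·0.159089 = 0.636977
s=1.820000, p=0.636977: f=0.135691 → p ← 0.636977 + 0.41·0.135691 = 0.692610
p(2.23) ≈ 0.6926

0.6926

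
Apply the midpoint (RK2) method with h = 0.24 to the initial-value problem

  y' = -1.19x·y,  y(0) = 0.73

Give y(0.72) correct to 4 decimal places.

0.5336

Midpoint: k1 = f(x_n, y_n); k2 = f(x_n + h/2, y_n + (h/2)·k1); y_{n+1} = y_n + h·k2.
x=0.000000, y=0.730000:
  k1 = f(0.000000, 0.730000) = 0.000000
  k2 = f(0.120000, 0.730000) = -0.104244
  y ← 0.730000 + 0.24·(-0.104244) = 0.704981
x=0.240000, y=0.704981:
  k1 = f(0.240000, 0.704981) = -0.201343
  k2 = f(0.360000, 0.680820) = -0.291663
  y ← 0.704981 + 0.24·(-0.291663) = 0.634982
x=0.480000, y=0.634982:
  k1 = f(0.480000, 0.634982) = -0.362702
  k2 = f(0.600000, 0.591458) = -0.422301
  y ← 0.634982 + 0.24·(-0.422301) = 0.533630
y(0.72) ≈ 0.5336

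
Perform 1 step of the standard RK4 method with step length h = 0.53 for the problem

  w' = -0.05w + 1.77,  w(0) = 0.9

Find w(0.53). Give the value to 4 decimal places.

1.8022

RK4: k1 = f(x_n, w_n); k2 = f(x_n + h/2, w_n + (h/2)·k1); k3 = f(x_n + h/2, w_n + (h/2)·k2); k4 = f(x_n + h, w_n + h·k3); w_{n+1} = w_n + (h/6)·(k1 + 2k2 + 2k3 + k4).
x=0.000000, w=0.900000:
  k1 = f(0.000000, 0.900000) = 1.725000
  k2 = f(0.265000, 1.357125) = 1.702144
  k3 = f(0.265000, 1.351068) = 1.702447
  k4 = f(0.530000, 1.802297) = 1.679885
  w ← 0.900000 + (0.53/6)·(k1 + 2k2 + 2k3 + k4) = 1.802242
w(0.53) ≈ 1.8022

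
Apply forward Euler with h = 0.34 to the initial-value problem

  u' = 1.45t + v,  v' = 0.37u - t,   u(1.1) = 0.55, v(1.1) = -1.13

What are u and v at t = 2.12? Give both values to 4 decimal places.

1.1837, -2.3235

Euler on (u,v): u_{n+1} = u_n + h·u', v_{n+1} = v_n + h·v'.
1.100000: (0.550000, -1.130000); f=(0.465000, -0.896500) → (0.708100, -1.434810)
1.440000: (0.708100, -1.434810); f=(0.653190, -1.178003) → (0.930185, -1.835331)
1.780000: (0.930185, -1.835331); f=(0.745669, -1.435832) → (1.183712, -2.323514)
(u(2.12), v(2.12)) ≈ (1.1837, -2.3235)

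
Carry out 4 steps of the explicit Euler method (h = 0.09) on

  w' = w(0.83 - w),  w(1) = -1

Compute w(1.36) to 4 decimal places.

-2.0132

Euler: w_{n+1} = w_n + h·f(s_n, w_n).
s=1.000000, w=-1.000000: f=-1.830000 → w ← -1.000000 + 0.09·(-1.830000) = -1.164700
s=1.090000, w=-1.164700: f=-2.323227 → w ← -1.164700 + 0.09·(-2.323227) = -1.373790
s=1.180000, w=-1.373790: f=-3.027546 → w ← -1.373790 + 0.09·(-3.027546) = -1.646270
s=1.270000, w=-1.646270: f=-4.076607 → w ← -1.646270 + 0.09·(-4.076607) = -2.013164
w(1.36) ≈ -2.0132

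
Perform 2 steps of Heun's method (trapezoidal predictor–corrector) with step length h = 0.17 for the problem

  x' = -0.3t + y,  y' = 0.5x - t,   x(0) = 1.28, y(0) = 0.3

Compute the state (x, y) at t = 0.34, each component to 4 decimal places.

1.3975, 0.4692

Heun on (x,y): k1 = f(t_n, state_n); k2 = f(t_n + h, state_n + h·k1); state_{n+1} = state_n + (h/2)·(k1 + k2).
0.000000: (1.280000, 0.300000)
  k1 = (0.300000, 0.640000)
  predictor → (1.331000, 0.408800)
  k2 = (0.357800, 0.495500)
  → (1.335913, 0.396517)
0.170000: (1.335913, 0.396517)
  k1 = (0.345517, 0.497957)
  predictor → (1.394651, 0.481170)
  k2 = (0.379170, 0.357325)
  → (1.397511, 0.469216)
(x(0.34), y(0.34)) ≈ (1.3975, 0.4692)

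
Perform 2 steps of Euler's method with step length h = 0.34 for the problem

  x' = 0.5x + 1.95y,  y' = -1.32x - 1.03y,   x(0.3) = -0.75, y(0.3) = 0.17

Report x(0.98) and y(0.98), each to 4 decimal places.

-0.5984, 0.6337

Euler on (x,y): x_{n+1} = x_n + h·x', y_{n+1} = y_n + h·y'.
0.300000: (-0.750000, 0.170000); f=(-0.043500, 0.814900) → (-0.764790, 0.447066)
0.640000: (-0.764790, 0.447066); f=(0.489384, 0.549045) → (-0.598400, 0.633741)
(x(0.98), y(0.98)) ≈ (-0.5984, 0.6337)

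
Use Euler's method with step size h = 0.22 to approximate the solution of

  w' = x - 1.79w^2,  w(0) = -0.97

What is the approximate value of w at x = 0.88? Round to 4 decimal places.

Euler: w_{n+1} = w_n + h·f(x_n, w_n).
x=0.000000, w=-0.970000: f=-1.684211 → w ← -0.970000 + 0.22·(-1.684211) = -1.340526
x=0.220000, w=-1.340526: f=-2.996650 → w ← -1.340526 + 0.22·(-2.996650) = -1.999789
x=0.440000, w=-1.999789: f=-6.718492 → w ← -1.999789 + 0.22·(-6.718492) = -3.477858
x=0.660000, w=-3.477858: f=-20.990934 → w ← -3.477858 + 0.22·(-20.990934) = -8.095863
w(0.88) ≈ -8.0959

-8.0959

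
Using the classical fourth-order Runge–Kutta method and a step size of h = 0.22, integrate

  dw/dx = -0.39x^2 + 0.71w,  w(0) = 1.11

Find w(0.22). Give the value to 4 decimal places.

1.2962

RK4: k1 = f(x_n, w_n); k2 = f(x_n + h/2, w_n + (h/2)·k1); k3 = f(x_n + h/2, w_n + (h/2)·k2); k4 = f(x_n + h, w_n + h·k3); w_{n+1} = w_n + (h/6)·(k1 + 2k2 + 2k3 + k4).
x=0.000000, w=1.110000:
  k1 = f(0.000000, 1.110000) = 0.788100
  k2 = f(0.110000, 1.196691) = 0.844932
  k3 = f(0.110000, 1.202942) = 0.849370
  k4 = f(0.220000, 1.296861) = 0.901896
  w ← 1.110000 + (0.22/6)·(k1 + 2k2 + 2k3 + k4) = 1.296215
w(0.22) ≈ 1.2962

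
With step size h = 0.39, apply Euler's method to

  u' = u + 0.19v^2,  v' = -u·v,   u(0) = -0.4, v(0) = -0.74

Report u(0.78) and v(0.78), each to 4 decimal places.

Euler on (u,v): u_{n+1} = u_n + h·u', v_{n+1} = v_n + h·v'.
0.000000: (-0.400000, -0.740000); f=(-0.295956, -0.296000) → (-0.515423, -0.855440)
0.390000: (-0.515423, -0.855440); f=(-0.376385, -0.440913) → (-0.662213, -1.027396)
(u(0.78), v(0.78)) ≈ (-0.6622, -1.0274)

-0.6622, -1.0274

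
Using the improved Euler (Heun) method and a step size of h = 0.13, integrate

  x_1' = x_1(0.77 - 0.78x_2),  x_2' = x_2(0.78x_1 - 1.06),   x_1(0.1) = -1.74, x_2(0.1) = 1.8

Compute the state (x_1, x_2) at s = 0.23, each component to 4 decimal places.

Heun on (x_1,x_2): k1 = f(s_n, state_n); k2 = f(s_n + h, state_n + h·k1); state_{n+1} = state_n + (h/2)·(k1 + k2).
0.100000: (-1.740000, 1.800000)
  k1 = (1.103160, -4.350960)
  predictor → (-1.596589, 1.234375)
  k2 = (0.307843, -2.845654)
  → (-1.648285, 1.332220)
(x_1(0.23), x_2(0.23)) ≈ (-1.6483, 1.3322)

-1.6483, 1.3322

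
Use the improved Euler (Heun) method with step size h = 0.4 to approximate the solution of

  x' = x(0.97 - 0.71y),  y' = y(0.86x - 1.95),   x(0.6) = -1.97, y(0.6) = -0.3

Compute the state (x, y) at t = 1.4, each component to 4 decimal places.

Heun on (x,y): k1 = f(t_n, state_n); k2 = f(t_n + h, state_n + h·k1); state_{n+1} = state_n + (h/2)·(k1 + k2).
0.600000: (-1.970000, -0.300000)
  k1 = (-2.330510, 1.093260)
  predictor → (-2.902204, 0.137304)
  k2 = (-2.532214, -0.610439)
  → (-2.942545, -0.203436)
1.000000: (-2.942545, -0.203436)
  k1 = (-3.279288, 0.911512)
  predictor → (-4.254260, 0.161169)
  k2 = (-3.639817, -0.903943)
  → (-4.326366, -0.201922)
(x(1.4), y(1.4)) ≈ (-4.3264, -0.2019)

-4.3264, -0.2019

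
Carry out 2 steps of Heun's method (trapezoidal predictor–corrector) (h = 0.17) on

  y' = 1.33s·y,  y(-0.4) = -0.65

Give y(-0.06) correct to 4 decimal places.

-0.5856

Heun: k1 = f(s_n, y_n); k2 = f(s_n + h, y_n + h·k1); y_{n+1} = y_n + (h/2)·(k1 + k2).
s=-0.400000, y=-0.650000:
  k1 = f(-0.400000, -0.650000) = 0.345800
  k2 = f(-0.230000, -0.591214) = 0.180852
  y ← -0.650000 + (0.17/2)·(0.345800 + 0.180852) = -0.605235
s=-0.230000, y=-0.605235:
  k1 = f(-0.230000, -0.605235) = 0.185141
  k2 = f(-0.060000, -0.573761) = 0.045786
  y ← -0.605235 + (0.17/2)·(0.185141 + 0.045786) = -0.585606
y(-0.06) ≈ -0.5856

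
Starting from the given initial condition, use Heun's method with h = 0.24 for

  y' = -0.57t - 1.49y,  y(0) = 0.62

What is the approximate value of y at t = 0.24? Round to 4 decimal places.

Heun: k1 = f(t_n, y_n); k2 = f(t_n + h, y_n + h·k1); y_{n+1} = y_n + (h/2)·(k1 + k2).
t=0.000000, y=0.620000:
  k1 = f(0.000000, 0.620000) = -0.923800
  k2 = f(0.240000, 0.398288) = -0.730249
  y ← 0.620000 + (0.24/2)·(-0.923800 + (-0.730249)) = 0.421514
y(0.24) ≈ 0.4215

0.4215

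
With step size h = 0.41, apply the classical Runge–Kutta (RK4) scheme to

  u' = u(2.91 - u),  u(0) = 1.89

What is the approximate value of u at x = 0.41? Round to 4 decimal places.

RK4: k1 = f(x_n, u_n); k2 = f(x_n + h/2, u_n + (h/2)·k1); k3 = f(x_n + h/2, u_n + (h/2)·k2); k4 = f(x_n + h, u_n + h·k3); u_{n+1} = u_n + (h/6)·(k1 + 2k2 + 2k3 + k4).
x=0.000000, u=1.890000:
  k1 = f(0.000000, 1.890000) = 1.927800
  k2 = f(0.205000, 2.285199) = 1.427795
  k3 = f(0.205000, 2.182698) = 1.587481
  k4 = f(0.410000, 2.540867) = 0.937918
  u ← 1.890000 + (0.41/6)·(k1 + 2k2 + 2k3 + k4) = 2.497912
u(0.41) ≈ 2.4979

2.4979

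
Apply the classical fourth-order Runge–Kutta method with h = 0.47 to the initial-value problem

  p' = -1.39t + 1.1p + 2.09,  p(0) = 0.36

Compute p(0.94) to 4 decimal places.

RK4: k1 = f(t_n, p_n); k2 = f(t_n + h/2, p_n + (h/2)·k1); k3 = f(t_n + h/2, p_n + (h/2)·k2); k4 = f(t_n + h, p_n + h·k3); p_{n+1} = p_n + (h/6)·(k1 + 2k2 + 2k3 + k4).
t=0.000000, p=0.360000:
  k1 = f(0.000000, 0.360000) = 2.486000
  k2 = f(0.235000, 0.944210) = 2.801981
  k3 = f(0.235000, 1.018466) = 2.883662
  k4 = f(0.470000, 1.715321) = 3.323553
  p ← 0.360000 + (0.47/6)·(k1 + 2k2 + 2k3 + k4) = 1.705832
t=0.470000, p=1.705832:
  k1 = f(0.470000, 1.705832) = 3.313116
  k2 = f(0.705000, 2.484415) = 3.842906
  k3 = f(0.705000, 2.608915) = 3.979857
  k4 = f(0.940000, 3.576365) = 4.717402
  p ← 1.705832 + (0.47/6)·(k1 + 2k2 + 2k3 + k4) = 3.560456
p(0.94) ≈ 3.5605

3.5605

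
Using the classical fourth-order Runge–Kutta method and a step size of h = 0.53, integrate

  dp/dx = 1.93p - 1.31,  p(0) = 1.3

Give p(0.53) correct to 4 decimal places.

RK4: k1 = f(x_n, p_n); k2 = f(x_n + h/2, p_n + (h/2)·k1); k3 = f(x_n + h/2, p_n + (h/2)·k2); k4 = f(x_n + h, p_n + h·k3); p_{n+1} = p_n + (h/6)·(k1 + 2k2 + 2k3 + k4).
x=0.000000, p=1.300000:
  k1 = f(0.000000, 1.300000) = 1.199000
  k2 = f(0.265000, 1.617735) = 1.812229
  k3 = f(0.265000, 1.780241) = 2.125864
  k4 = f(0.530000, 2.426708) = 3.373547
  p ← 1.300000 + (0.53/6)·(k1 + 2k2 + 2k3 + k4) = 2.399638
p(0.53) ≈ 2.3996

2.3996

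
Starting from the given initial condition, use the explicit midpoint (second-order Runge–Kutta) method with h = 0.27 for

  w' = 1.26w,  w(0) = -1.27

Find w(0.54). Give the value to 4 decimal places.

Midpoint: k1 = f(x_n, w_n); k2 = f(x_n + h/2, w_n + (h/2)·k1); w_{n+1} = w_n + h·k2.
x=0.000000, w=-1.270000:
  k1 = f(0.000000, -1.270000) = -1.600200
  k2 = f(0.135000, -1.486027) = -1.872394
  w ← -1.270000 + 0.27·(-1.872394) = -1.775546
x=0.270000, w=-1.775546:
  k1 = f(0.270000, -1.775546) = -2.237188
  k2 = f(0.405000, -2.077567) = -2.617734
  w ← -1.775546 + 0.27·(-2.617734) = -2.482335
w(0.54) ≈ -2.4823

-2.4823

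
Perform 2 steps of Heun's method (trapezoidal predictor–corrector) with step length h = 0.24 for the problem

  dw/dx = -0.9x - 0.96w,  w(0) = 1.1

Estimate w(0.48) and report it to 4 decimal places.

0.6048

Heun: k1 = f(x_n, w_n); k2 = f(x_n + h, w_n + h·k1); w_{n+1} = w_n + (h/2)·(k1 + k2).
x=0.000000, w=1.100000:
  k1 = f(0.000000, 1.100000) = -1.056000
  k2 = f(0.240000, 0.846560) = -1.028698
  w ← 1.100000 + (0.24/2)·(-1.056000 + (-1.028698)) = 0.849836
x=0.240000, w=0.849836:
  k1 = f(0.240000, 0.849836) = -1.031843
  k2 = f(0.480000, 0.602194) = -1.010106
  w ← 0.849836 + (0.24/2)·(-1.031843 + (-1.010106)) = 0.604802
w(0.48) ≈ 0.6048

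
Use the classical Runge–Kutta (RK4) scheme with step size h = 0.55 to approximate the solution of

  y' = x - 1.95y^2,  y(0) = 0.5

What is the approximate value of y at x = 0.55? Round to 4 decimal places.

0.4423

RK4: k1 = f(x_n, y_n); k2 = f(x_n + h/2, y_n + (h/2)·k1); k3 = f(x_n + h/2, y_n + (h/2)·k2); k4 = f(x_n + h, y_n + h·k3); y_{n+1} = y_n + (h/6)·(k1 + 2k2 + 2k3 + k4).
x=0.000000, y=0.500000:
  k1 = f(0.000000, 0.500000) = -0.487500
  k2 = f(0.275000, 0.365938) = 0.013875
  k3 = f(0.275000, 0.503816) = -0.219969
  k4 = f(0.550000, 0.379017) = 0.269875
  y ← 0.500000 + (0.55/6)·(k1 + 2k2 + 2k3 + k4) = 0.442267
y(0.55) ≈ 0.4423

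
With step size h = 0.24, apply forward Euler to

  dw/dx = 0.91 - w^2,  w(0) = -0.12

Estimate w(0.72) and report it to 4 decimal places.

Euler: w_{n+1} = w_n + h·f(x_n, w_n).
x=0.000000, w=-0.120000: f=0.895600 → w ← -0.120000 + 0.24·0.895600 = 0.094944
x=0.240000, w=0.094944: f=0.900986 → w ← 0.094944 + 0.24·0.900986 = 0.311181
x=0.480000, w=0.311181: f=0.813167 → w ← 0.311181 + 0.24·0.813167 = 0.506341
w(0.72) ≈ 0.5063

0.5063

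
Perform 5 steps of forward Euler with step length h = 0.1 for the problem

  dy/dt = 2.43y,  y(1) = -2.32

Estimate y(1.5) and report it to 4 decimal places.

Euler: y_{n+1} = y_n + h·f(t_n, y_n).
t=1.000000, y=-2.320000: f=-5.637600 → y ← -2.320000 + 0.1·(-5.637600) = -2.883760
t=1.100000, y=-2.883760: f=-7.007537 → y ← -2.883760 + 0.1·(-7.007537) = -3.584514
t=1.200000, y=-3.584514: f=-8.710368 → y ← -3.584514 + 0.1·(-8.710368) = -4.455551
t=1.300000, y=-4.455551: f=-10.826988 → y ← -4.455551 + 0.1·(-10.826988) = -5.538249
t=1.400000, y=-5.538249: f=-13.457946 → y ← -5.538249 + 0.1·(-13.457946) = -6.884044
y(1.5) ≈ -6.8840

-6.8840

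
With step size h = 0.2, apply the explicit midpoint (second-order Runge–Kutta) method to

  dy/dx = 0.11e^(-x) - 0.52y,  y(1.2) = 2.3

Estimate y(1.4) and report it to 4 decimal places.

2.0789

Midpoint: k1 = f(x_n, y_n); k2 = f(x_n + h/2, y_n + (h/2)·k1); y_{n+1} = y_n + h·k2.
x=1.200000, y=2.300000:
  k1 = f(1.200000, 2.300000) = -1.162869
  k2 = f(1.300000, 2.183713) = -1.105552
  y ← 2.300000 + 0.2·(-1.105552) = 2.078890
y(1.4) ≈ 2.0789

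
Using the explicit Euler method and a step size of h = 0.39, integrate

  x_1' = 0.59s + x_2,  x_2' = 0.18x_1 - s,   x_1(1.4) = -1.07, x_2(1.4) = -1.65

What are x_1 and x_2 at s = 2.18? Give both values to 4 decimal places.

Euler on (x_1,x_2): x_1_{n+1} = x_1_n + h·x_1', x_2_{n+1} = x_2_n + h·x_2'.
1.400000: (-1.070000, -1.650000); f=(-0.824000, -1.592600) → (-1.391360, -2.271114)
1.790000: (-1.391360, -2.271114); f=(-1.215014, -2.040445) → (-1.865215, -3.066887)
(x_1(2.18), x_2(2.18)) ≈ (-1.8652, -3.0669)

-1.8652, -3.0669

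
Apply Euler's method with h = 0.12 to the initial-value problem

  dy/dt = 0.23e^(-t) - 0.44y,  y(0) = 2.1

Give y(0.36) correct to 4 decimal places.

1.8543

Euler: y_{n+1} = y_n + h·f(t_n, y_n).
t=0.000000, y=2.100000: f=-0.694000 → y ← 2.100000 + 0.12·(-0.694000) = 2.016720
t=0.120000, y=2.016720: f=-0.683365 → y ← 2.016720 + 0.12·(-0.683365) = 1.934716
t=0.240000, y=1.934716: f=-0.670351 → y ← 1.934716 + 0.12·(-0.670351) = 1.854274
y(0.36) ≈ 1.8543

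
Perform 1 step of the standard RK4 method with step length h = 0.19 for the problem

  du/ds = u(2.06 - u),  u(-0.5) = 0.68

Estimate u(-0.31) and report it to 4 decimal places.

0.8684

RK4: k1 = f(s_n, u_n); k2 = f(s_n + h/2, u_n + (h/2)·k1); k3 = f(s_n + h/2, u_n + (h/2)·k2); k4 = f(s_n + h, u_n + h·k3); u_{n+1} = u_n + (h/6)·(k1 + 2k2 + 2k3 + k4).
s=-0.500000, u=0.680000:
  k1 = f(-0.500000, 0.680000) = 0.938400
  k2 = f(-0.405000, 0.769148) = 0.992856
  k3 = f(-0.405000, 0.774321) = 0.995528
  k4 = f(-0.310000, 0.869150) = 1.035027
  u ← 0.680000 + (0.19/6)·(k1 + 2k2 + 2k3 + k4) = 0.868423
u(-0.31) ≈ 0.8684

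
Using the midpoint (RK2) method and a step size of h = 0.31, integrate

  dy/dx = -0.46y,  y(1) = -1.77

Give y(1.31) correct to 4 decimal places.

Midpoint: k1 = f(x_n, y_n); k2 = f(x_n + h/2, y_n + (h/2)·k1); y_{n+1} = y_n + h·k2.
x=1.000000, y=-1.770000:
  k1 = f(1.000000, -1.770000) = 0.814200
  k2 = f(1.155000, -1.643799) = 0.756148
  y ← -1.770000 + 0.31·0.756148 = -1.535594
y(1.31) ≈ -1.5356

-1.5356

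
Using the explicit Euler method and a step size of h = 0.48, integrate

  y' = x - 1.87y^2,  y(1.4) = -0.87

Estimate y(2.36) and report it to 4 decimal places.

-0.6660

Euler: y_{n+1} = y_n + h·f(x_n, y_n).
x=1.400000, y=-0.870000: f=-0.015403 → y ← -0.870000 + 0.48·(-0.015403) = -0.877393
x=1.880000, y=-0.877393: f=0.440438 → y ← -0.877393 + 0.48·0.440438 = -0.665983
y(2.36) ≈ -0.6660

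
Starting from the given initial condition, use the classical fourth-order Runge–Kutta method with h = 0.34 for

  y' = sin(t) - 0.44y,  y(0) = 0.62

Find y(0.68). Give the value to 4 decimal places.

RK4: k1 = f(t_n, y_n); k2 = f(t_n + h/2, y_n + (h/2)·k1); k3 = f(t_n + h/2, y_n + (h/2)·k2); k4 = f(t_n + h, y_n + h·k3); y_{n+1} = y_n + (h/6)·(k1 + 2k2 + 2k3 + k4).
t=0.000000, y=0.620000:
  k1 = f(0.000000, 0.620000) = -0.272800
  k2 = f(0.170000, 0.573624) = -0.083212
  k3 = f(0.170000, 0.605854) = -0.097393
  k4 = f(0.340000, 0.586886) = 0.075257
  y ← 0.620000 + (0.34/6)·(k1 + 2k2 + 2k3 + k4) = 0.588337
t=0.340000, y=0.588337:
  k1 = f(0.340000, 0.588337) = 0.074619
  k2 = f(0.510000, 0.601022) = 0.223727
  k3 = f(0.510000, 0.626371) = 0.212574
  k4 = f(0.680000, 0.660612) = 0.338124
  y ← 0.588337 + (0.34/6)·(k1 + 2k2 + 2k3 + k4) = 0.661173
y(0.68) ≈ 0.6612

0.6612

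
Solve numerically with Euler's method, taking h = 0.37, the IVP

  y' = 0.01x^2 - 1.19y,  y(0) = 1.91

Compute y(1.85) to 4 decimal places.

0.1163

Euler: y_{n+1} = y_n + h·f(x_n, y_n).
x=0.000000, y=1.910000: f=-2.272900 → y ← 1.910000 + 0.37·(-2.272900) = 1.069027
x=0.370000, y=1.069027: f=-1.270773 → y ← 1.069027 + 0.37·(-1.270773) = 0.598841
x=0.740000, y=0.598841: f=-0.707145 → y ← 0.598841 + 0.37·(-0.707145) = 0.337197
x=1.110000, y=0.337197: f=-0.388944 → y ← 0.337197 + 0.37·(-0.388944) = 0.193288
x=1.480000, y=0.193288: f=-0.208109 → y ← 0.193288 + 0.37·(-0.208109) = 0.116288
y(1.85) ≈ 0.1163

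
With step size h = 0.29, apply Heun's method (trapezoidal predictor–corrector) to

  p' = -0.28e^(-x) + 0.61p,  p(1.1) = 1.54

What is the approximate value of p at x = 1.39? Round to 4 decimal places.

1.8105

Heun: k1 = f(x_n, p_n); k2 = f(x_n + h, p_n + h·k1); p_{n+1} = p_n + (h/2)·(k1 + k2).
x=1.100000, p=1.540000:
  k1 = f(1.100000, 1.540000) = 0.846196
  k2 = f(1.390000, 1.785397) = 1.019351
  p ← 1.540000 + (0.29/2)·(0.846196 + 1.019351) = 1.810504
p(1.39) ≈ 1.8105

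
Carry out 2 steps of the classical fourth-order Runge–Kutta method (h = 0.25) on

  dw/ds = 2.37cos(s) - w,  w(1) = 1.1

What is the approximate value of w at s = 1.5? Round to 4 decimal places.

0.9399

RK4: k1 = f(s_n, w_n); k2 = f(s_n + h/2, w_n + (h/2)·k1); k3 = f(s_n + h/2, w_n + (h/2)·k2); k4 = f(s_n + h, w_n + h·k3); w_{n+1} = w_n + (h/6)·(k1 + 2k2 + 2k3 + k4).
s=1.000000, w=1.100000:
  k1 = f(1.000000, 1.100000) = 0.180516
  k2 = f(1.125000, 1.122565) = -0.100676
  k3 = f(1.125000, 1.087415) = -0.065527
  k4 = f(1.250000, 1.083618) = -0.336304
  w ← 1.100000 + (0.25/6)·(k1 + 2k2 + 2k3 + k4) = 1.079659
s=1.250000, w=1.079659:
  k1 = f(1.250000, 1.079659) = -0.332345
  k2 = f(1.375000, 1.038115) = -0.577037
  k3 = f(1.375000, 1.007529) = -0.546451
  k4 = f(1.500000, 0.943046) = -0.775399
  w ← 1.079659 + (0.25/6)·(k1 + 2k2 + 2k3 + k4) = 0.939879
w(1.5) ≈ 0.9399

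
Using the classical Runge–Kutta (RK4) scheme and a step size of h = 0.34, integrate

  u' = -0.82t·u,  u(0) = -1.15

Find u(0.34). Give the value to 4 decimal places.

RK4: k1 = f(t_n, u_n); k2 = f(t_n + h/2, u_n + (h/2)·k1); k3 = f(t_n + h/2, u_n + (h/2)·k2); k4 = f(t_n + h, u_n + h·k3); u_{n+1} = u_n + (h/6)·(k1 + 2k2 + 2k3 + k4).
t=0.000000, u=-1.150000:
  k1 = f(0.000000, -1.150000) = 0.000000
  k2 = f(0.170000, -1.150000) = 0.160310
  k3 = f(0.170000, -1.122747) = 0.156511
  k4 = f(0.340000, -1.096786) = 0.305784
  u ← -1.150000 + (0.34/6)·(k1 + 2k2 + 2k3 + k4) = -1.096766
u(0.34) ≈ -1.0968

-1.0968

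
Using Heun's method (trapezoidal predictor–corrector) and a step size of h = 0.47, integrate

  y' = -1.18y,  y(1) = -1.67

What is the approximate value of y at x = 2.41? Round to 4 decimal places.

Heun: k1 = f(x_n, y_n); k2 = f(x_n + h, y_n + h·k1); y_{n+1} = y_n + (h/2)·(k1 + k2).
x=1.000000, y=-1.670000:
  k1 = f(1.000000, -1.670000) = 1.970600
  k2 = f(1.470000, -0.743818) = 0.877705
  y ← -1.670000 + (0.47/2)·(1.970600 + 0.877705) = -1.000648
x=1.470000, y=-1.000648:
  k1 = f(1.470000, -1.000648) = 1.180765
  k2 = f(1.940000, -0.445689) = 0.525913
  y ← -1.000648 + (0.47/2)·(1.180765 + 0.525913) = -0.599579
x=1.940000, y=-0.599579:
  k1 = f(1.940000, -0.599579) = 0.707503
  k2 = f(2.410000, -0.267052) = 0.315122
  y ← -0.599579 + (0.47/2)·(0.707503 + 0.315122) = -0.359262
y(2.41) ≈ -0.3593

-0.3593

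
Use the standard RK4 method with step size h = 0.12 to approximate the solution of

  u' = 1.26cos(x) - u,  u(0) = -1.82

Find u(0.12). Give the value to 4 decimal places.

RK4: k1 = f(x_n, u_n); k2 = f(x_n + h/2, u_n + (h/2)·k1); k3 = f(x_n + h/2, u_n + (h/2)·k2); k4 = f(x_n + h, u_n + h·k3); u_{n+1} = u_n + (h/6)·(k1 + 2k2 + 2k3 + k4).
x=0.000000, u=-1.820000:
  k1 = f(0.000000, -1.820000) = 3.080000
  k2 = f(0.060000, -1.635200) = 2.892933
  k3 = f(0.060000, -1.646424) = 2.904157
  k4 = f(0.120000, -1.471501) = 2.722440
  u ← -1.820000 + (0.12/6)·(k1 + 2k2 + 2k3 + k4) = -1.472068
u(0.12) ≈ -1.4721

-1.4721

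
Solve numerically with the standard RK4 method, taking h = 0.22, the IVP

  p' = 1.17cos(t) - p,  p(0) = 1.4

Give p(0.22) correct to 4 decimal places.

1.3526

RK4: k1 = f(t_n, p_n); k2 = f(t_n + h/2, p_n + (h/2)·k1); k3 = f(t_n + h/2, p_n + (h/2)·k2); k4 = f(t_n + h, p_n + h·k3); p_{n+1} = p_n + (h/6)·(k1 + 2k2 + 2k3 + k4).
t=0.000000, p=1.400000:
  k1 = f(0.000000, 1.400000) = -0.230000
  k2 = f(0.110000, 1.374700) = -0.211771
  k3 = f(0.110000, 1.376705) = -0.213777
  k4 = f(0.220000, 1.352969) = -0.211169
  p ← 1.400000 + (0.22/6)·(k1 + 2k2 + 2k3 + k4) = 1.352617
p(0.22) ≈ 1.3526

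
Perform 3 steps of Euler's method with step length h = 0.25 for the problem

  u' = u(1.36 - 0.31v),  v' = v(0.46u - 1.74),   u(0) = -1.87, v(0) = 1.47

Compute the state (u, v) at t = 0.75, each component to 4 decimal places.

Euler on (u,v): u_{n+1} = u_n + h·u', v_{n+1} = v_n + h·v'.
0.000000: (-1.870000, 1.470000); f=(-1.691041, -3.822294) → (-2.292760, 0.514427)
0.250000: (-2.292760, 0.514427); f=(-2.752522, -1.437652) → (-2.980891, 0.155013)
0.500000: (-2.980891, 0.155013); f=(-3.910767, -0.482279) → (-3.958583, 0.034444)
(u(0.75), v(0.75)) ≈ (-3.9586, 0.0344)

-3.9586, 0.0344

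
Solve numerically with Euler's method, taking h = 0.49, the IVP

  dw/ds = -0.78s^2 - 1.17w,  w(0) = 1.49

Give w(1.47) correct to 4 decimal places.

-0.2905

Euler: w_{n+1} = w_n + h·f(s_n, w_n).
s=0.000000, w=1.490000: f=-1.743300 → w ← 1.490000 + 0.49·(-1.743300) = 0.635783
s=0.490000, w=0.635783: f=-0.931144 → w ← 0.635783 + 0.49·(-0.931144) = 0.179522
s=0.980000, w=0.179522: f=-0.959153 → w ← 0.179522 + 0.49·(-0.959153) = -0.290463
w(1.47) ≈ -0.2905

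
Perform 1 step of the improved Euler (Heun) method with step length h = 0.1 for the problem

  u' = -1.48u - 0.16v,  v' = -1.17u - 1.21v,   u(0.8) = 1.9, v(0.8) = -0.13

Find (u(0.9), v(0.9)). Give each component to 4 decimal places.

Heun on (u,v): k1 = f(t_n, state_n); k2 = f(t_n + h, state_n + h·k1); state_{n+1} = state_n + (h/2)·(k1 + k2).
0.800000: (1.900000, -0.130000)
  k1 = (-2.791200, -2.065700)
  predictor → (1.620880, -0.336570)
  k2 = (-2.345051, -1.489180)
  → (1.643187, -0.307744)
(u(0.9), v(0.9)) ≈ (1.6432, -0.3077)

1.6432, -0.3077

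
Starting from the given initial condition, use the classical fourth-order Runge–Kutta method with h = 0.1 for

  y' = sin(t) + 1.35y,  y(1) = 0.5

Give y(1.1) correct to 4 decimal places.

0.6650

RK4: k1 = f(t_n, y_n); k2 = f(t_n + h/2, y_n + (h/2)·k1); k3 = f(t_n + h/2, y_n + (h/2)·k2); k4 = f(t_n + h, y_n + h·k3); y_{n+1} = y_n + (h/6)·(k1 + 2k2 + 2k3 + k4).
t=1.000000, y=0.500000:
  k1 = f(1.000000, 0.500000) = 1.516471
  k2 = f(1.050000, 0.575824) = 1.644785
  k3 = f(1.050000, 0.582239) = 1.653446
  k4 = f(1.100000, 0.665345) = 1.789423
  y ← 0.500000 + (0.1/6)·(k1 + 2k2 + 2k3 + k4) = 0.665039
y(1.1) ≈ 0.6650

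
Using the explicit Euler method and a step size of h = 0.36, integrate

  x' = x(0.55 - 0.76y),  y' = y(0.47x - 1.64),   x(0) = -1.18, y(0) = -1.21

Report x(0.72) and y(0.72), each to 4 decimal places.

Euler on (x,y): x_{n+1} = x_n + h·x', y_{n+1} = y_n + h·y'.
0.000000: (-1.180000, -1.210000); f=(-1.734128, 2.655466) → (-1.804286, -0.254032)
0.360000: (-1.804286, -0.254032); f=(-1.340701, 0.632036) → (-2.286938, -0.026499)
(x(0.72), y(0.72)) ≈ (-2.2869, -0.0265)

-2.2869, -0.0265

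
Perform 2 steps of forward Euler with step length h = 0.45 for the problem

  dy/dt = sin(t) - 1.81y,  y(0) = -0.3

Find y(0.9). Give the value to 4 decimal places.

Euler: y_{n+1} = y_n + h·f(t_n, y_n).
t=0.000000, y=-0.300000: f=0.543000 → y ← -0.300000 + 0.45·0.543000 = -0.055650
t=0.450000, y=-0.055650: f=0.535692 → y ← -0.055650 + 0.45·0.535692 = 0.185411
y(0.9) ≈ 0.1854

0.1854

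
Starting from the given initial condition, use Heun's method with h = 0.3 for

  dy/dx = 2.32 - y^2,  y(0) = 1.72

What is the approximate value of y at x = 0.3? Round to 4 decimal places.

Heun: k1 = f(x_n, y_n); k2 = f(x_n + h, y_n + h·k1); y_{n+1} = y_n + (h/2)·(k1 + k2).
x=0.000000, y=1.720000:
  k1 = f(0.000000, 1.720000) = -0.638400
  k2 = f(0.300000, 1.528480) = -0.016251
  y ← 1.720000 + (0.3/2)·(-0.638400 + (-0.016251)) = 1.621802
y(0.3) ≈ 1.6218

1.6218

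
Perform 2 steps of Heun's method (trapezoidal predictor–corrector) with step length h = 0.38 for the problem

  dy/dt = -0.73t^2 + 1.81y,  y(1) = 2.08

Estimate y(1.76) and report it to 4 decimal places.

5.8681

Heun: k1 = f(t_n, y_n); k2 = f(t_n + h, y_n + h·k1); y_{n+1} = y_n + (h/2)·(k1 + k2).
t=1.000000, y=2.080000:
  k1 = f(1.000000, 2.080000) = 3.034800
  k2 = f(1.380000, 3.233224) = 4.461923
  y ← 2.080000 + (0.38/2)·(3.034800 + 4.461923) = 3.504377
t=1.380000, y=3.504377:
  k1 = f(1.380000, 3.504377) = 4.952711
  k2 = f(1.760000, 5.386408) = 7.488150
  y ← 3.504377 + (0.38/2)·(4.952711 + 7.488150) = 5.868141
y(1.76) ≈ 5.8681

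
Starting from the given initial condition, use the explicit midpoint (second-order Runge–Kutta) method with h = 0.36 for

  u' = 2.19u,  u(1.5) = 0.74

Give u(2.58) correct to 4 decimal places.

Midpoint: k1 = f(x_n, u_n); k2 = f(x_n + h/2, u_n + (h/2)·k1); u_{n+1} = u_n + h·k2.
x=1.500000, u=0.740000:
  k1 = f(1.500000, 0.740000) = 1.620600
  k2 = f(1.680000, 1.031708) = 2.259441
  u ← 0.740000 + 0.36·2.259441 = 1.553399
x=1.860000, u=1.553399:
  k1 = f(1.860000, 1.553399) = 3.401943
  k2 = f(2.040000, 2.165748) = 4.742989
  u ← 1.553399 + 0.36·4.742989 = 3.260875
x=2.220000, u=3.260875:
  k1 = f(2.220000, 3.260875) = 7.141315
  k2 = f(2.400000, 4.546311) = 9.956422
  u ← 3.260875 + 0.36·9.956422 = 6.845186
u(2.58) ≈ 6.8452

6.8452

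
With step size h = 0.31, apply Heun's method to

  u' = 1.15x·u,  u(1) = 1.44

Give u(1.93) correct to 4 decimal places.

Heun: k1 = f(x_n, u_n); k2 = f(x_n + h, u_n + h·k1); u_{n+1} = u_n + (h/2)·(k1 + k2).
x=1.000000, u=1.440000:
  k1 = f(1.000000, 1.440000) = 1.656000
  k2 = f(1.310000, 1.953360) = 2.942737
  u ← 1.440000 + (0.31/2)·(1.656000 + 2.942737) = 2.152804
x=1.310000, u=2.152804:
  k1 = f(1.310000, 2.152804) = 3.243200
  k2 = f(1.620000, 3.158196) = 5.883719
  u ← 2.152804 + (0.31/2)·(3.243200 + 5.883719) = 3.567477
x=1.620000, u=3.567477:
  k1 = f(1.620000, 3.567477) = 6.646209
  k2 = f(1.930000, 5.627801) = 12.490905
  u ← 3.567477 + (0.31/2)·(6.646209 + 12.490905) = 6.533729
u(1.93) ≈ 6.5337

6.5337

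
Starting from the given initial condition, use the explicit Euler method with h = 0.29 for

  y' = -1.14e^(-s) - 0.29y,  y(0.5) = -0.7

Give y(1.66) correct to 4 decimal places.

Euler: y_{n+1} = y_n + h·f(s_n, y_n).
s=0.500000, y=-0.700000: f=-0.488445 → y ← -0.700000 + 0.29·(-0.488445) = -0.841649
s=0.790000, y=-0.841649: f=-0.273305 → y ← -0.841649 + 0.29·(-0.273305) = -0.920907
s=1.080000, y=-0.920907: f=-0.120076 → y ← -0.920907 + 0.29·(-0.120076) = -0.955729
s=1.370000, y=-0.955729: f=-0.012520 → y ← -0.955729 + 0.29·(-0.012520) = -0.959360
y(1.66) ≈ -0.9594

-0.9594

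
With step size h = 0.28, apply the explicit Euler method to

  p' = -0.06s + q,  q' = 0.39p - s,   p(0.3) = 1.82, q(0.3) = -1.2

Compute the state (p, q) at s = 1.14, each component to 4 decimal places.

Euler on (p,q): p_{n+1} = p_n + h·p', q_{n+1} = q_n + h·q'.
0.300000: (1.820000, -1.200000); f=(-1.218000, 0.409800) → (1.478960, -1.085256)
0.580000: (1.478960, -1.085256); f=(-1.120056, -0.003206) → (1.165344, -1.086154)
0.860000: (1.165344, -1.086154); f=(-1.137754, -0.405516) → (0.846773, -1.199698)
(p(1.14), q(1.14)) ≈ (0.8468, -1.1997)

0.8468, -1.1997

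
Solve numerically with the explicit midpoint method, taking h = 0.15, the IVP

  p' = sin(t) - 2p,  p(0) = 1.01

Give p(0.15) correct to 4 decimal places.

Midpoint: k1 = f(t_n, p_n); k2 = f(t_n + h/2, p_n + (h/2)·k1); p_{n+1} = p_n + h·k2.
t=0.000000, p=1.010000:
  k1 = f(0.000000, 1.010000) = -2.020000
  k2 = f(0.075000, 0.858500) = -1.642070
  p ← 1.010000 + 0.15·(-1.642070) = 0.763689
p(0.15) ≈ 0.7637

0.7637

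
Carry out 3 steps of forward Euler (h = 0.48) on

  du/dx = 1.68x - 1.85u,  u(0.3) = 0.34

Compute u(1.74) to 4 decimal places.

Euler: u_{n+1} = u_n + h·f(x_n, u_n).
x=0.300000, u=0.340000: f=-0.125000 → u ← 0.340000 + 0.48·(-0.125000) = 0.280000
x=0.780000, u=0.280000: f=0.792400 → u ← 0.280000 + 0.48·0.792400 = 0.660352
x=1.260000, u=0.660352: f=0.895149 → u ← 0.660352 + 0.48·0.895149 = 1.090023
u(1.74) ≈ 1.0900

1.0900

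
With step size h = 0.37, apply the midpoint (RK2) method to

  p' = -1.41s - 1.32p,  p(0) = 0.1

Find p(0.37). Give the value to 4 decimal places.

Midpoint: k1 = f(s_n, p_n); k2 = f(s_n + h/2, p_n + (h/2)·k1); p_{n+1} = p_n + h·k2.
s=0.000000, p=0.100000:
  k1 = f(0.000000, 0.100000) = -0.132000
  k2 = f(0.185000, 0.075580) = -0.360616
  p ← 0.100000 + 0.37·(-0.360616) = -0.033428
p(0.37) ≈ -0.0334

-0.0334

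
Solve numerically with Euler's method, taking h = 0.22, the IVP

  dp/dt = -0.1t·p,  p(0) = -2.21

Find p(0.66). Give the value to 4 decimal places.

Euler: p_{n+1} = p_n + h·f(t_n, p_n).
t=0.000000, p=-2.210000: f=0.000000 → p ← -2.210000 + 0.22·0.000000 = -2.210000
t=0.220000, p=-2.210000: f=0.048620 → p ← -2.210000 + 0.22·0.048620 = -2.199304
t=0.440000, p=-2.199304: f=0.096769 → p ← -2.199304 + 0.22·0.096769 = -2.178014
p(0.66) ≈ -2.1780

-2.1780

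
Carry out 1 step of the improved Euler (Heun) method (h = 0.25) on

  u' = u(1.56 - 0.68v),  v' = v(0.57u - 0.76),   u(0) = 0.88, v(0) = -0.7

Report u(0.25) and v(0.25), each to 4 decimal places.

1.4368, -0.6771

Heun on (u,v): k1 = f(s_n, state_n); k2 = f(s_n + h, state_n + h·k1); state_{n+1} = state_n + (h/2)·(k1 + k2).
0.000000: (0.880000, -0.700000)
  k1 = (1.791680, 0.180880)
  predictor → (1.327920, -0.654780)
  k2 = (2.662812, 0.002020)
  → (1.436812, -0.677137)
(u(0.25), v(0.25)) ≈ (1.4368, -0.6771)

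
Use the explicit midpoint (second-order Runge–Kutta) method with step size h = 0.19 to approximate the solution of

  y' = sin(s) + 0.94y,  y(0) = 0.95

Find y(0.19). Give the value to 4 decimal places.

1.1528

Midpoint: k1 = f(s_n, y_n); k2 = f(s_n + h/2, y_n + (h/2)·k1); y_{n+1} = y_n + h·k2.
s=0.000000, y=0.950000:
  k1 = f(0.000000, 0.950000) = 0.893000
  k2 = f(0.095000, 1.034835) = 1.067602
  y ← 0.950000 + 0.19·1.067602 = 1.152844
y(0.19) ≈ 1.1528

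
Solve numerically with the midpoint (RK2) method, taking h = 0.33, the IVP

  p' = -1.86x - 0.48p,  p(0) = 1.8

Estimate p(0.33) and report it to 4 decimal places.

1.4362

Midpoint: k1 = f(x_n, p_n); k2 = f(x_n + h/2, p_n + (h/2)·k1); p_{n+1} = p_n + h·k2.
x=0.000000, p=1.800000:
  k1 = f(0.000000, 1.800000) = -0.864000
  k2 = f(0.165000, 1.657440) = -1.102471
  p ← 1.800000 + 0.33·(-1.102471) = 1.436185
p(0.33) ≈ 1.4362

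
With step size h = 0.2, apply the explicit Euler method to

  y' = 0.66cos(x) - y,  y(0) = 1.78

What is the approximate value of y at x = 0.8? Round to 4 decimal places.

1.0857

Euler: y_{n+1} = y_n + h·f(x_n, y_n).
x=0.000000, y=1.780000: f=-1.120000 → y ← 1.780000 + 0.2·(-1.120000) = 1.556000
x=0.200000, y=1.556000: f=-0.909156 → y ← 1.556000 + 0.2·(-0.909156) = 1.374169
x=0.400000, y=1.374169: f=-0.766269 → y ← 1.374169 + 0.2·(-0.766269) = 1.220915
x=0.600000, y=1.220915: f=-0.676194 → y ← 1.220915 + 0.2·(-0.676194) = 1.085676
y(0.8) ≈ 1.0857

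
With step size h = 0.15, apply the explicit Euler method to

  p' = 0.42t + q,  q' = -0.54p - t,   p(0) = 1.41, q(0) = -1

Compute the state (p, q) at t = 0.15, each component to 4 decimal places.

Euler on (p,q): p_{n+1} = p_n + h·p', q_{n+1} = q_n + h·q'.
0.000000: (1.410000, -1.000000); f=(-1.000000, -0.761400) → (1.260000, -1.114210)
(p(0.15), q(0.15)) ≈ (1.2600, -1.1142)

1.2600, -1.1142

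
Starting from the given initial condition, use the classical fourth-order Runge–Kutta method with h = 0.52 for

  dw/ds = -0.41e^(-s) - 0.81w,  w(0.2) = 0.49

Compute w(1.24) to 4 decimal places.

0.0748

RK4: k1 = f(s_n, w_n); k2 = f(s_n + h/2, w_n + (h/2)·k1); k3 = f(s_n + h/2, w_n + (h/2)·k2); k4 = f(s_n + h, w_n + h·k3); w_{n+1} = w_n + (h/6)·(k1 + 2k2 + 2k3 + k4).
s=0.200000, w=0.490000:
  k1 = f(0.200000, 0.490000) = -0.732580
  k2 = f(0.460000, 0.299529) = -0.501445
  k3 = f(0.460000, 0.359624) = -0.550122
  k4 = f(0.720000, 0.203937) = -0.364757
  w ← 0.490000 + (0.52/6)·(k1 + 2k2 + 2k3 + k4) = 0.212626
s=0.720000, w=0.212626:
  k1 = f(0.720000, 0.212626) = -0.371795
  k2 = f(0.980000, 0.115959) = -0.247804
  k3 = f(0.980000, 0.148197) = -0.273917
  k4 = f(1.240000, 0.070189) = -0.175501
  w ← 0.212626 + (0.52/6)·(k1 + 2k2 + 2k3 + k4) = 0.074762
w(1.24) ≈ 0.0748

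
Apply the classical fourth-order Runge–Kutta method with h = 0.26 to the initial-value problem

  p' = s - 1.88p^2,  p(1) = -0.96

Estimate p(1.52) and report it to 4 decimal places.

RK4: k1 = f(s_n, p_n); k2 = f(s_n + h/2, p_n + (h/2)·k1); k3 = f(s_n + h/2, p_n + (h/2)·k2); k4 = f(s_n + h, p_n + h·k3); p_{n+1} = p_n + (h/6)·(k1 + 2k2 + 2k3 + k4).
s=1.000000, p=-0.960000:
  k1 = f(1.000000, -0.960000) = -0.732608
  k2 = f(1.130000, -1.055239) = -0.963435
  k3 = f(1.130000, -1.085247) = -1.084189
  k4 = f(1.260000, -1.241889) = -1.639503
  p ← -0.960000 + (0.26/6)·(k1 + 2k2 + 2k3 + k4) = -1.240252
s=1.260000, p=-1.240252:
  k1 = f(1.260000, -1.240252) = -1.631864
  k2 = f(1.390000, -1.452395) = -2.575766
  k3 = f(1.390000, -1.575102) = -3.274178
  k4 = f(1.520000, -2.091539) = -6.704123
  p ← -1.240252 + (0.26/6)·(k1 + 2k2 + 2k3 + k4) = -2.108474
p(1.52) ≈ -2.1085

-2.1085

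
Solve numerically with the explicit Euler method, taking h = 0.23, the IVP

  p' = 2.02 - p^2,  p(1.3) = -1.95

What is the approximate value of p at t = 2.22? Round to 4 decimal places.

-10.3922

Euler: p_{n+1} = p_n + h·f(t_n, p_n).
t=1.300000, p=-1.950000: f=-1.782500 → p ← -1.950000 + 0.23·(-1.782500) = -2.359975
t=1.530000, p=-2.359975: f=-3.549482 → p ← -2.359975 + 0.23·(-3.549482) = -3.176356
t=1.760000, p=-3.176356: f=-8.069237 → p ← -3.176356 + 0.23·(-8.069237) = -5.032280
t=1.990000, p=-5.032280: f=-23.303845 → p ← -5.032280 + 0.23·(-23.303845) = -10.392165
p(2.22) ≈ -10.3922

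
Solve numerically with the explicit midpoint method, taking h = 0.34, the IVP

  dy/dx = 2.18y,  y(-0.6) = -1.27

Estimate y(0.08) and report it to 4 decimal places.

-5.1610

Midpoint: k1 = f(x_n, y_n); k2 = f(x_n + h/2, y_n + (h/2)·k1); y_{n+1} = y_n + h·k2.
x=-0.600000, y=-1.270000:
  k1 = f(-0.600000, -1.270000) = -2.768600
  k2 = f(-0.430000, -1.740662) = -3.794643
  y ← -1.270000 + 0.34·(-3.794643) = -2.560179
x=-0.260000, y=-2.560179:
  k1 = f(-0.260000, -2.560179) = -5.581190
  k2 = f(-0.090000, -3.508981) = -7.649578
  y ← -2.560179 + 0.34·(-7.649578) = -5.161035
y(0.08) ≈ -5.1610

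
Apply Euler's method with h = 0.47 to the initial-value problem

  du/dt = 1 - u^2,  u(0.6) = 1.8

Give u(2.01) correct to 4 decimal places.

0.9963

Euler: u_{n+1} = u_n + h·f(t_n, u_n).
t=0.600000, u=1.800000: f=-2.240000 → u ← 1.800000 + 0.47·(-2.240000) = 0.747200
t=1.070000, u=0.747200: f=0.441692 → u ← 0.747200 + 0.47·0.441692 = 0.954795
t=1.540000, u=0.954795: f=0.088366 → u ← 0.954795 + 0.47·0.088366 = 0.996327
u(2.01) ≈ 0.9963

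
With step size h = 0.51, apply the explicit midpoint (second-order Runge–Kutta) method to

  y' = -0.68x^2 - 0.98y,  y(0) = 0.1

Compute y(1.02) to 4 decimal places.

-0.1554

Midpoint: k1 = f(x_n, y_n); k2 = f(x_n + h/2, y_n + (h/2)·k1); y_{n+1} = y_n + h·k2.
x=0.000000, y=0.100000:
  k1 = f(0.000000, 0.100000) = -0.098000
  k2 = f(0.255000, 0.075010) = -0.117727
  y ← 0.100000 + 0.51·(-0.117727) = 0.039959
x=0.510000, y=0.039959:
  k1 = f(0.510000, 0.039959) = -0.216028
  k2 = f(0.765000, -0.015128) = -0.383128
  y ← 0.039959 + 0.51·(-0.383128) = -0.155436
y(1.02) ≈ -0.1554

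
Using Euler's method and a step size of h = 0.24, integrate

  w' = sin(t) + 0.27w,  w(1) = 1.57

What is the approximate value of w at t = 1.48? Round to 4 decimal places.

2.2221

Euler: w_{n+1} = w_n + h·f(t_n, w_n).
t=1.000000, w=1.570000: f=1.265371 → w ← 1.570000 + 0.24·1.265371 = 1.873689
t=1.240000, w=1.873689: f=1.451680 → w ← 1.873689 + 0.24·1.451680 = 2.222092
w(1.48) ≈ 2.2221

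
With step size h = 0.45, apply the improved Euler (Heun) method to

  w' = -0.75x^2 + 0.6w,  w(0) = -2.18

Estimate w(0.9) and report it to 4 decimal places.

-3.9456

Heun: k1 = f(x_n, w_n); k2 = f(x_n + h, w_n + h·k1); w_{n+1} = w_n + (h/2)·(k1 + k2).
x=0.000000, w=-2.180000:
  k1 = f(0.000000, -2.180000) = -1.308000
  k2 = f(0.450000, -2.768600) = -1.813035
  w ← -2.180000 + (0.45/2)·(-1.308000 + (-1.813035)) = -2.882233
x=0.450000, w=-2.882233:
  k1 = f(0.450000, -2.882233) = -1.881215
  k2 = f(0.900000, -3.728780) = -2.844768
  w ← -2.882233 + (0.45/2)·(-1.881215 + (-2.844768)) = -3.945579
w(0.9) ≈ -3.9456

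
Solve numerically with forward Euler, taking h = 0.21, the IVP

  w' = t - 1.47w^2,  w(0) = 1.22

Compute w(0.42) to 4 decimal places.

Euler: w_{n+1} = w_n + h·f(t_n, w_n).
t=0.000000, w=1.220000: f=-2.187948 → w ← 1.220000 + 0.21·(-2.187948) = 0.760531
t=0.210000, w=0.760531: f=-0.640259 → w ← 0.760531 + 0.21·(-0.640259) = 0.626077
w(0.42) ≈ 0.6261

0.6261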